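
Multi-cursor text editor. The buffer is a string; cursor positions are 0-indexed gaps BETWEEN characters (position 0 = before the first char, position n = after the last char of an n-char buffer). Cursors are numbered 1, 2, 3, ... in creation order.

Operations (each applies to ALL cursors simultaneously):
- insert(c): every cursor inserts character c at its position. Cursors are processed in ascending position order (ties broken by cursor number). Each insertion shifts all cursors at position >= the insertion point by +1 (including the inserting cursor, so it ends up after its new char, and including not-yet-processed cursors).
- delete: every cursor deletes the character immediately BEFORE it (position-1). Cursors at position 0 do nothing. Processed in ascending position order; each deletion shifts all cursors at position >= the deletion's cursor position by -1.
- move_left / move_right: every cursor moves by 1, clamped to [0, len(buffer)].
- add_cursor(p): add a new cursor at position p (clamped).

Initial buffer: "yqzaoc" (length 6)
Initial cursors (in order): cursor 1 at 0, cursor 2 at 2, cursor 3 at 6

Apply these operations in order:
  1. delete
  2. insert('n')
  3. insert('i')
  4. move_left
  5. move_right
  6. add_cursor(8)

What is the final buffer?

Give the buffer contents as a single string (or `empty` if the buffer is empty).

After op 1 (delete): buffer="yzao" (len 4), cursors c1@0 c2@1 c3@4, authorship ....
After op 2 (insert('n')): buffer="nynzaon" (len 7), cursors c1@1 c2@3 c3@7, authorship 1.2...3
After op 3 (insert('i')): buffer="niynizaoni" (len 10), cursors c1@2 c2@5 c3@10, authorship 11.22...33
After op 4 (move_left): buffer="niynizaoni" (len 10), cursors c1@1 c2@4 c3@9, authorship 11.22...33
After op 5 (move_right): buffer="niynizaoni" (len 10), cursors c1@2 c2@5 c3@10, authorship 11.22...33
After op 6 (add_cursor(8)): buffer="niynizaoni" (len 10), cursors c1@2 c2@5 c4@8 c3@10, authorship 11.22...33

Answer: niynizaoni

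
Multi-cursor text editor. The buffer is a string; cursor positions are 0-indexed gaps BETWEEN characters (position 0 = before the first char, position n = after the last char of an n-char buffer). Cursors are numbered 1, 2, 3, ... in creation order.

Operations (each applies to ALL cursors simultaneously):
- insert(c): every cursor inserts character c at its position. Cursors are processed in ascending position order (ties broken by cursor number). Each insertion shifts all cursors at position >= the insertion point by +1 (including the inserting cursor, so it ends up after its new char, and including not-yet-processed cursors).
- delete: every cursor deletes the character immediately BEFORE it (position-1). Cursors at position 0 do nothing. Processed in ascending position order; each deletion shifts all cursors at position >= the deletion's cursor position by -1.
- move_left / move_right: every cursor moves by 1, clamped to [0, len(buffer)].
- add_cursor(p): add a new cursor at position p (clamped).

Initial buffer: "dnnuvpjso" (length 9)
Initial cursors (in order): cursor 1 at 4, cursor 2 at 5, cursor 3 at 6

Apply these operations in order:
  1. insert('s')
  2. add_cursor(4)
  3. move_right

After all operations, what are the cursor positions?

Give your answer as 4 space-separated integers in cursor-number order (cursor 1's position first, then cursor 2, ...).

After op 1 (insert('s')): buffer="dnnusvspsjso" (len 12), cursors c1@5 c2@7 c3@9, authorship ....1.2.3...
After op 2 (add_cursor(4)): buffer="dnnusvspsjso" (len 12), cursors c4@4 c1@5 c2@7 c3@9, authorship ....1.2.3...
After op 3 (move_right): buffer="dnnusvspsjso" (len 12), cursors c4@5 c1@6 c2@8 c3@10, authorship ....1.2.3...

Answer: 6 8 10 5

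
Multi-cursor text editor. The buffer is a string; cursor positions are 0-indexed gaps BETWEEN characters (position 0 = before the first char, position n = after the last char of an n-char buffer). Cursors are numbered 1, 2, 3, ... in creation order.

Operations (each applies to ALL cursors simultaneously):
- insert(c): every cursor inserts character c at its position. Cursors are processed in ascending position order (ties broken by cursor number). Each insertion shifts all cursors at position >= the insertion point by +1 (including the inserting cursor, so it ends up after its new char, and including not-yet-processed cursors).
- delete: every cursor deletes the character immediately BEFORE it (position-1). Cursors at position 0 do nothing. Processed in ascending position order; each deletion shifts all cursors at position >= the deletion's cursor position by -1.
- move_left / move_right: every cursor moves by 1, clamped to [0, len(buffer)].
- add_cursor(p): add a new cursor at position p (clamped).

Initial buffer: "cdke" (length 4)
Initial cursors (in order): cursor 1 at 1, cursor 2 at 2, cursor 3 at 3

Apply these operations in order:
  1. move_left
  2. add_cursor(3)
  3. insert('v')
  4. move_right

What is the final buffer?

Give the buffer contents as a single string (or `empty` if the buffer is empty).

Answer: vcvdvkve

Derivation:
After op 1 (move_left): buffer="cdke" (len 4), cursors c1@0 c2@1 c3@2, authorship ....
After op 2 (add_cursor(3)): buffer="cdke" (len 4), cursors c1@0 c2@1 c3@2 c4@3, authorship ....
After op 3 (insert('v')): buffer="vcvdvkve" (len 8), cursors c1@1 c2@3 c3@5 c4@7, authorship 1.2.3.4.
After op 4 (move_right): buffer="vcvdvkve" (len 8), cursors c1@2 c2@4 c3@6 c4@8, authorship 1.2.3.4.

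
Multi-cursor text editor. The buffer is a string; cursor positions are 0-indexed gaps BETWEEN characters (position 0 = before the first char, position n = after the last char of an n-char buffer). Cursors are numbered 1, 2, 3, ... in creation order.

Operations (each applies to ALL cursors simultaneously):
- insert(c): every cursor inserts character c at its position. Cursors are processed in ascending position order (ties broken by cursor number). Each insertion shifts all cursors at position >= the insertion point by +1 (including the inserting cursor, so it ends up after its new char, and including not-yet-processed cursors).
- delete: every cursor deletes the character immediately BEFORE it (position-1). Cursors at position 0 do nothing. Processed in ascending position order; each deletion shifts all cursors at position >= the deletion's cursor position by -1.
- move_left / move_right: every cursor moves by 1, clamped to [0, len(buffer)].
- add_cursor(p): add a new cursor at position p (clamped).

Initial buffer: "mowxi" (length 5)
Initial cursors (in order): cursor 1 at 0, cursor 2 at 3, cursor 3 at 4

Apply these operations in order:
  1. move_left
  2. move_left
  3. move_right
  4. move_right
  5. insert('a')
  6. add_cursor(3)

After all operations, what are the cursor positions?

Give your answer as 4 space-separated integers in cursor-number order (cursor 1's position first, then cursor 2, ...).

After op 1 (move_left): buffer="mowxi" (len 5), cursors c1@0 c2@2 c3@3, authorship .....
After op 2 (move_left): buffer="mowxi" (len 5), cursors c1@0 c2@1 c3@2, authorship .....
After op 3 (move_right): buffer="mowxi" (len 5), cursors c1@1 c2@2 c3@3, authorship .....
After op 4 (move_right): buffer="mowxi" (len 5), cursors c1@2 c2@3 c3@4, authorship .....
After op 5 (insert('a')): buffer="moawaxai" (len 8), cursors c1@3 c2@5 c3@7, authorship ..1.2.3.
After op 6 (add_cursor(3)): buffer="moawaxai" (len 8), cursors c1@3 c4@3 c2@5 c3@7, authorship ..1.2.3.

Answer: 3 5 7 3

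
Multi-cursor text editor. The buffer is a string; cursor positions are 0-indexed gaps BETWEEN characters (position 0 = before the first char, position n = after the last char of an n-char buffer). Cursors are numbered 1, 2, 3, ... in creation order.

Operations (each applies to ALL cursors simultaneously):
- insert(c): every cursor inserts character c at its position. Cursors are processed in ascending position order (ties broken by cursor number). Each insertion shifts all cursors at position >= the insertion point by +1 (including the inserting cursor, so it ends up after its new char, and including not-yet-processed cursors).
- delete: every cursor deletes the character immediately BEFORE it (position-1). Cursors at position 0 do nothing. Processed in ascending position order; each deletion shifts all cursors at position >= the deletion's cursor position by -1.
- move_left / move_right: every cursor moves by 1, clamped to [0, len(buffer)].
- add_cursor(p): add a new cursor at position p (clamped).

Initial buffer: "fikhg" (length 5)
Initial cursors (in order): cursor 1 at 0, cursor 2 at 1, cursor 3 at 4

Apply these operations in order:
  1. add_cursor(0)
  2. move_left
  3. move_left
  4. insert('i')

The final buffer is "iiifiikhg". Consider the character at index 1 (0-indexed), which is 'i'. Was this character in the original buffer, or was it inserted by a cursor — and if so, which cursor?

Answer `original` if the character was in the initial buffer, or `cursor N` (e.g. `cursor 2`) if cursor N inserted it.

Answer: cursor 2

Derivation:
After op 1 (add_cursor(0)): buffer="fikhg" (len 5), cursors c1@0 c4@0 c2@1 c3@4, authorship .....
After op 2 (move_left): buffer="fikhg" (len 5), cursors c1@0 c2@0 c4@0 c3@3, authorship .....
After op 3 (move_left): buffer="fikhg" (len 5), cursors c1@0 c2@0 c4@0 c3@2, authorship .....
After op 4 (insert('i')): buffer="iiifiikhg" (len 9), cursors c1@3 c2@3 c4@3 c3@6, authorship 124..3...
Authorship (.=original, N=cursor N): 1 2 4 . . 3 . . .
Index 1: author = 2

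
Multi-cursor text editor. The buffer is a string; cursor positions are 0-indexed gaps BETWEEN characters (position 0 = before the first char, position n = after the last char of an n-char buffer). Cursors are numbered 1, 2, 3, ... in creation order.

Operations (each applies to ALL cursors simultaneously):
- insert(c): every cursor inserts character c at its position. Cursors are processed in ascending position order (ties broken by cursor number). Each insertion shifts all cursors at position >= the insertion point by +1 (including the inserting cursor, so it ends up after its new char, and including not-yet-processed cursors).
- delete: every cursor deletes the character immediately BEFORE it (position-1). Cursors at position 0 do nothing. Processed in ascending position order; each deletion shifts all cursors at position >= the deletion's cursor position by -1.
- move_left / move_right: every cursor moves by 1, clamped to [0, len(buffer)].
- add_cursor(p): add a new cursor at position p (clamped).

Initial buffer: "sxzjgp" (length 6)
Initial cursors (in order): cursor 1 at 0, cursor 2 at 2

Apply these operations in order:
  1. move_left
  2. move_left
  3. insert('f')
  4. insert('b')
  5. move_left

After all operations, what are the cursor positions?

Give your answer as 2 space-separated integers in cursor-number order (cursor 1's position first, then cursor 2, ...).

Answer: 3 3

Derivation:
After op 1 (move_left): buffer="sxzjgp" (len 6), cursors c1@0 c2@1, authorship ......
After op 2 (move_left): buffer="sxzjgp" (len 6), cursors c1@0 c2@0, authorship ......
After op 3 (insert('f')): buffer="ffsxzjgp" (len 8), cursors c1@2 c2@2, authorship 12......
After op 4 (insert('b')): buffer="ffbbsxzjgp" (len 10), cursors c1@4 c2@4, authorship 1212......
After op 5 (move_left): buffer="ffbbsxzjgp" (len 10), cursors c1@3 c2@3, authorship 1212......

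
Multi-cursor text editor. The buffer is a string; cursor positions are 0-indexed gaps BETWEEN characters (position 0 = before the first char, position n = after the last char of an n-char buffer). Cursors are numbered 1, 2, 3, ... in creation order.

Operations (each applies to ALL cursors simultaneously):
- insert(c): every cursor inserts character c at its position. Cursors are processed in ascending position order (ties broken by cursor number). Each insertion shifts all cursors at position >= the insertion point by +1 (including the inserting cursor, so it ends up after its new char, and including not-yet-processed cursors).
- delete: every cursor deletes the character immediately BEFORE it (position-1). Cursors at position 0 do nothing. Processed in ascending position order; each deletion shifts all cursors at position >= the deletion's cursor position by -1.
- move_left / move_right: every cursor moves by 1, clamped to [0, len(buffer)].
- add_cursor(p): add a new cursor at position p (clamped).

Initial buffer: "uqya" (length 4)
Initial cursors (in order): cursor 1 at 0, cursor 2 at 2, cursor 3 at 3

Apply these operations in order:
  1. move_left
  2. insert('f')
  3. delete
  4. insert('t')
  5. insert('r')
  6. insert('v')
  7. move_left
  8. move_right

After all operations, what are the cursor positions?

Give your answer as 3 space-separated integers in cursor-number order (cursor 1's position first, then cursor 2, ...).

After op 1 (move_left): buffer="uqya" (len 4), cursors c1@0 c2@1 c3@2, authorship ....
After op 2 (insert('f')): buffer="fufqfya" (len 7), cursors c1@1 c2@3 c3@5, authorship 1.2.3..
After op 3 (delete): buffer="uqya" (len 4), cursors c1@0 c2@1 c3@2, authorship ....
After op 4 (insert('t')): buffer="tutqtya" (len 7), cursors c1@1 c2@3 c3@5, authorship 1.2.3..
After op 5 (insert('r')): buffer="trutrqtrya" (len 10), cursors c1@2 c2@5 c3@8, authorship 11.22.33..
After op 6 (insert('v')): buffer="trvutrvqtrvya" (len 13), cursors c1@3 c2@7 c3@11, authorship 111.222.333..
After op 7 (move_left): buffer="trvutrvqtrvya" (len 13), cursors c1@2 c2@6 c3@10, authorship 111.222.333..
After op 8 (move_right): buffer="trvutrvqtrvya" (len 13), cursors c1@3 c2@7 c3@11, authorship 111.222.333..

Answer: 3 7 11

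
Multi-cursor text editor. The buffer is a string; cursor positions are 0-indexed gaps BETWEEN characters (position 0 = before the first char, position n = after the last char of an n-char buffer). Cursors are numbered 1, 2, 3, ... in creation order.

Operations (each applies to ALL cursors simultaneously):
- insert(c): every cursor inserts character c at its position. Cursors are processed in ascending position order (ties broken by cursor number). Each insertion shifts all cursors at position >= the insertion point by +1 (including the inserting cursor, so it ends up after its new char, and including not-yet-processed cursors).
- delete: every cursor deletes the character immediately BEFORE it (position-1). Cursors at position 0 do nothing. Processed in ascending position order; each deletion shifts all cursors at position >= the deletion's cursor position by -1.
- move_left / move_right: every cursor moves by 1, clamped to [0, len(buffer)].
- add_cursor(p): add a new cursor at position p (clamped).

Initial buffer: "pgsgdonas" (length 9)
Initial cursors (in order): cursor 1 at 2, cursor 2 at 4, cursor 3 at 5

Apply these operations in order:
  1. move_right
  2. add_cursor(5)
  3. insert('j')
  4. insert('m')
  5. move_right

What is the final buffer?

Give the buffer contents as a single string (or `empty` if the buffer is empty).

After op 1 (move_right): buffer="pgsgdonas" (len 9), cursors c1@3 c2@5 c3@6, authorship .........
After op 2 (add_cursor(5)): buffer="pgsgdonas" (len 9), cursors c1@3 c2@5 c4@5 c3@6, authorship .........
After op 3 (insert('j')): buffer="pgsjgdjjojnas" (len 13), cursors c1@4 c2@8 c4@8 c3@10, authorship ...1..24.3...
After op 4 (insert('m')): buffer="pgsjmgdjjmmojmnas" (len 17), cursors c1@5 c2@11 c4@11 c3@14, authorship ...11..2424.33...
After op 5 (move_right): buffer="pgsjmgdjjmmojmnas" (len 17), cursors c1@6 c2@12 c4@12 c3@15, authorship ...11..2424.33...

Answer: pgsjmgdjjmmojmnas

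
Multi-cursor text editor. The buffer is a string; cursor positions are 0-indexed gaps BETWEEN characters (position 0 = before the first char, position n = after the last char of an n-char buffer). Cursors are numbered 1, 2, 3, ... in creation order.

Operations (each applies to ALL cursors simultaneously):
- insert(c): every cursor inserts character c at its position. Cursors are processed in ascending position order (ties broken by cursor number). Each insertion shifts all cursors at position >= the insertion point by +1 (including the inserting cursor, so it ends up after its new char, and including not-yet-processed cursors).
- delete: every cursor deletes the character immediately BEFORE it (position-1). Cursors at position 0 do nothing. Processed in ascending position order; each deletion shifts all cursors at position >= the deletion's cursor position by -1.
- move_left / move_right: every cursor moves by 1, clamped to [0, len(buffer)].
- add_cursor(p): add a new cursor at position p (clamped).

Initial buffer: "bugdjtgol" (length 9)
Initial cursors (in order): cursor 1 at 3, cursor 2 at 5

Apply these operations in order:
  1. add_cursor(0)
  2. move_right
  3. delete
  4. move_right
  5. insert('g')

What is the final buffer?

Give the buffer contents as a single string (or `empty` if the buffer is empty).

After op 1 (add_cursor(0)): buffer="bugdjtgol" (len 9), cursors c3@0 c1@3 c2@5, authorship .........
After op 2 (move_right): buffer="bugdjtgol" (len 9), cursors c3@1 c1@4 c2@6, authorship .........
After op 3 (delete): buffer="ugjgol" (len 6), cursors c3@0 c1@2 c2@3, authorship ......
After op 4 (move_right): buffer="ugjgol" (len 6), cursors c3@1 c1@3 c2@4, authorship ......
After op 5 (insert('g')): buffer="uggjgggol" (len 9), cursors c3@2 c1@5 c2@7, authorship .3..1.2..

Answer: uggjgggol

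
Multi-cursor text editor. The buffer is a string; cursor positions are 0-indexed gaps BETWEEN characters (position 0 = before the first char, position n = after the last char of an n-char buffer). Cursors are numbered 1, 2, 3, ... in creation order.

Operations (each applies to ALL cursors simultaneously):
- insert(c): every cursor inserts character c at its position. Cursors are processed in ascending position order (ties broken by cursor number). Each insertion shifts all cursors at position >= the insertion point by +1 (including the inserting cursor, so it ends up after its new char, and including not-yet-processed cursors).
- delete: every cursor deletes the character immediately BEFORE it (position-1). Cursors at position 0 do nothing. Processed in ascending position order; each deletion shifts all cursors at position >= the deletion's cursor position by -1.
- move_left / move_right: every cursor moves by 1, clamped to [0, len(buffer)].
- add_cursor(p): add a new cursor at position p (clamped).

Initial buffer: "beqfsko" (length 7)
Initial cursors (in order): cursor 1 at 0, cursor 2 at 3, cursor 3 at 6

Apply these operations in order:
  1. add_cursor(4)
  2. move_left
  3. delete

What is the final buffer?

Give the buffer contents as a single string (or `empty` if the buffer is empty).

After op 1 (add_cursor(4)): buffer="beqfsko" (len 7), cursors c1@0 c2@3 c4@4 c3@6, authorship .......
After op 2 (move_left): buffer="beqfsko" (len 7), cursors c1@0 c2@2 c4@3 c3@5, authorship .......
After op 3 (delete): buffer="bfko" (len 4), cursors c1@0 c2@1 c4@1 c3@2, authorship ....

Answer: bfko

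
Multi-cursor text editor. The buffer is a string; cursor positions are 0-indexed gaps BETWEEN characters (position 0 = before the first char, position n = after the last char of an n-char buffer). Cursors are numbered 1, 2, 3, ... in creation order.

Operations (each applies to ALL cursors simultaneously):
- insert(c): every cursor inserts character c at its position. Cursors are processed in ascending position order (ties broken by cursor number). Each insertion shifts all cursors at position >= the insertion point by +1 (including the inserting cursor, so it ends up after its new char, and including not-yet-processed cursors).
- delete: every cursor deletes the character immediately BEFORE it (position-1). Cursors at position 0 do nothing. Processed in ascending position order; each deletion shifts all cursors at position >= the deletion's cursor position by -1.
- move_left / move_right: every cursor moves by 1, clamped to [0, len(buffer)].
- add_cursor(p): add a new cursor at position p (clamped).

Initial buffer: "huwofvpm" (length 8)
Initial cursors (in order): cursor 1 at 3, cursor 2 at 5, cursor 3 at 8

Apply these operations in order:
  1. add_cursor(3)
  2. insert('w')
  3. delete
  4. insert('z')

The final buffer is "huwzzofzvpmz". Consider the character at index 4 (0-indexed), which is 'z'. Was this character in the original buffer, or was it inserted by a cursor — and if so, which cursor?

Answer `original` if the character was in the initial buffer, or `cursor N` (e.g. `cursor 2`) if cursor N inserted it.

Answer: cursor 4

Derivation:
After op 1 (add_cursor(3)): buffer="huwofvpm" (len 8), cursors c1@3 c4@3 c2@5 c3@8, authorship ........
After op 2 (insert('w')): buffer="huwwwofwvpmw" (len 12), cursors c1@5 c4@5 c2@8 c3@12, authorship ...14..2...3
After op 3 (delete): buffer="huwofvpm" (len 8), cursors c1@3 c4@3 c2@5 c3@8, authorship ........
After op 4 (insert('z')): buffer="huwzzofzvpmz" (len 12), cursors c1@5 c4@5 c2@8 c3@12, authorship ...14..2...3
Authorship (.=original, N=cursor N): . . . 1 4 . . 2 . . . 3
Index 4: author = 4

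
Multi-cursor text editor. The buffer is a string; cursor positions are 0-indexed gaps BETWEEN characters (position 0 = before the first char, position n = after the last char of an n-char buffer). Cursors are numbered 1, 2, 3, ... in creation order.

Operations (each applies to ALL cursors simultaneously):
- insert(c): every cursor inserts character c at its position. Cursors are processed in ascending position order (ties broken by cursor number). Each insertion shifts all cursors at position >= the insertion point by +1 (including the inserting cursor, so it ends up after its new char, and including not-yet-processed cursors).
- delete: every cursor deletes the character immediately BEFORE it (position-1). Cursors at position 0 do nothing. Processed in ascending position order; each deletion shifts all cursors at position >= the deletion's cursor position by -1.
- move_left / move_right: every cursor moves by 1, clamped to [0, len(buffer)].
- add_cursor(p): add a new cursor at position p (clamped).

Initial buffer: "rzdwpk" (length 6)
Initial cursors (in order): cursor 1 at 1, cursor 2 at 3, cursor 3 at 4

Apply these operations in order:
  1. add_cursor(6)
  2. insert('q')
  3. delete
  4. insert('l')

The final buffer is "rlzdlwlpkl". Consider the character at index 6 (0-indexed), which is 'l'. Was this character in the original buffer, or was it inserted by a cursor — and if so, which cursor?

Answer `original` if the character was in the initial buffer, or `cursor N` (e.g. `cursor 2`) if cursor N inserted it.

After op 1 (add_cursor(6)): buffer="rzdwpk" (len 6), cursors c1@1 c2@3 c3@4 c4@6, authorship ......
After op 2 (insert('q')): buffer="rqzdqwqpkq" (len 10), cursors c1@2 c2@5 c3@7 c4@10, authorship .1..2.3..4
After op 3 (delete): buffer="rzdwpk" (len 6), cursors c1@1 c2@3 c3@4 c4@6, authorship ......
After op 4 (insert('l')): buffer="rlzdlwlpkl" (len 10), cursors c1@2 c2@5 c3@7 c4@10, authorship .1..2.3..4
Authorship (.=original, N=cursor N): . 1 . . 2 . 3 . . 4
Index 6: author = 3

Answer: cursor 3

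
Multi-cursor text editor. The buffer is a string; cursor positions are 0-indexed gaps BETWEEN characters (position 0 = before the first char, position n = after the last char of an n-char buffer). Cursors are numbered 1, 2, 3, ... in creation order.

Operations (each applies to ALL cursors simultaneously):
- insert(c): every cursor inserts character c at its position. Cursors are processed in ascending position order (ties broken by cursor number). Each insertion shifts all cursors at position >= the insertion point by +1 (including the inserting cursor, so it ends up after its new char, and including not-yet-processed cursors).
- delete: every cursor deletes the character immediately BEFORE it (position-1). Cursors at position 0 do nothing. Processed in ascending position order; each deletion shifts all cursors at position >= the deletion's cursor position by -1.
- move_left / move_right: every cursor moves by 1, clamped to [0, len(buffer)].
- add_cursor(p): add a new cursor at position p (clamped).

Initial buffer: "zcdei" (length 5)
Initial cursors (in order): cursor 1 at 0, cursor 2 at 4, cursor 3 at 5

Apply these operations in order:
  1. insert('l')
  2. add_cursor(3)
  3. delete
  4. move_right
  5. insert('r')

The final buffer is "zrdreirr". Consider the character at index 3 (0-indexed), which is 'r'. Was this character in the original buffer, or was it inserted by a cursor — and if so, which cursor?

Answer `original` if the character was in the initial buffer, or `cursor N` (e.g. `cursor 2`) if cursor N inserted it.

Answer: cursor 4

Derivation:
After op 1 (insert('l')): buffer="lzcdelil" (len 8), cursors c1@1 c2@6 c3@8, authorship 1....2.3
After op 2 (add_cursor(3)): buffer="lzcdelil" (len 8), cursors c1@1 c4@3 c2@6 c3@8, authorship 1....2.3
After op 3 (delete): buffer="zdei" (len 4), cursors c1@0 c4@1 c2@3 c3@4, authorship ....
After op 4 (move_right): buffer="zdei" (len 4), cursors c1@1 c4@2 c2@4 c3@4, authorship ....
After op 5 (insert('r')): buffer="zrdreirr" (len 8), cursors c1@2 c4@4 c2@8 c3@8, authorship .1.4..23
Authorship (.=original, N=cursor N): . 1 . 4 . . 2 3
Index 3: author = 4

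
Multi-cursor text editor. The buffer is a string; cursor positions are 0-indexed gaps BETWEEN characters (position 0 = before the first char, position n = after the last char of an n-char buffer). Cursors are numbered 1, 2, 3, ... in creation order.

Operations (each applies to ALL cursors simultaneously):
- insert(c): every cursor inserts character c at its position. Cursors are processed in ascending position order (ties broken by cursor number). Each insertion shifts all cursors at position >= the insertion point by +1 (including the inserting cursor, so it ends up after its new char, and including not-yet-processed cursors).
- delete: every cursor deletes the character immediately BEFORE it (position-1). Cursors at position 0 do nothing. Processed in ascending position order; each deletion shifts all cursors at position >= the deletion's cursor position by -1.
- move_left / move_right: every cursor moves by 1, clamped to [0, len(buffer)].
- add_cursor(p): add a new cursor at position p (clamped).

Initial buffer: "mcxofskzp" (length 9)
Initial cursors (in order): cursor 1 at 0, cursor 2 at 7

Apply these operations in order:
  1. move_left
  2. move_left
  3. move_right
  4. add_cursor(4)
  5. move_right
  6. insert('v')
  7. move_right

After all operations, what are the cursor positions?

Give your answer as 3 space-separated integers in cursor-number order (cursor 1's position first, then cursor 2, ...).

Answer: 4 11 8

Derivation:
After op 1 (move_left): buffer="mcxofskzp" (len 9), cursors c1@0 c2@6, authorship .........
After op 2 (move_left): buffer="mcxofskzp" (len 9), cursors c1@0 c2@5, authorship .........
After op 3 (move_right): buffer="mcxofskzp" (len 9), cursors c1@1 c2@6, authorship .........
After op 4 (add_cursor(4)): buffer="mcxofskzp" (len 9), cursors c1@1 c3@4 c2@6, authorship .........
After op 5 (move_right): buffer="mcxofskzp" (len 9), cursors c1@2 c3@5 c2@7, authorship .........
After op 6 (insert('v')): buffer="mcvxofvskvzp" (len 12), cursors c1@3 c3@7 c2@10, authorship ..1...3..2..
After op 7 (move_right): buffer="mcvxofvskvzp" (len 12), cursors c1@4 c3@8 c2@11, authorship ..1...3..2..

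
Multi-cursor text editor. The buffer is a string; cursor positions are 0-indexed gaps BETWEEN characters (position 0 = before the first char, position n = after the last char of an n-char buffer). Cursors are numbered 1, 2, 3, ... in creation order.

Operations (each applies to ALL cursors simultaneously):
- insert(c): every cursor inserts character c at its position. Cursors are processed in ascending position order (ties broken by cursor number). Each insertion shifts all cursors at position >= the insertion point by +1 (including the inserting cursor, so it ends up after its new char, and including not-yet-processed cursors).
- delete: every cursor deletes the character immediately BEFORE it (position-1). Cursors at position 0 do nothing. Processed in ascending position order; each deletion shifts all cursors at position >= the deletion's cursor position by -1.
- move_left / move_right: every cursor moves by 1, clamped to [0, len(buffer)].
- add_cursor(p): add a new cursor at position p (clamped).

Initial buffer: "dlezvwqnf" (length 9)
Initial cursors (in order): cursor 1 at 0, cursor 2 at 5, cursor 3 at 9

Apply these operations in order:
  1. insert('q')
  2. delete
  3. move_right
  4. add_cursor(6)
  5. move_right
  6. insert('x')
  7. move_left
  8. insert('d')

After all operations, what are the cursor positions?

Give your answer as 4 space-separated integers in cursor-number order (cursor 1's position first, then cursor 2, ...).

After op 1 (insert('q')): buffer="qdlezvqwqnfq" (len 12), cursors c1@1 c2@7 c3@12, authorship 1.....2....3
After op 2 (delete): buffer="dlezvwqnf" (len 9), cursors c1@0 c2@5 c3@9, authorship .........
After op 3 (move_right): buffer="dlezvwqnf" (len 9), cursors c1@1 c2@6 c3@9, authorship .........
After op 4 (add_cursor(6)): buffer="dlezvwqnf" (len 9), cursors c1@1 c2@6 c4@6 c3@9, authorship .........
After op 5 (move_right): buffer="dlezvwqnf" (len 9), cursors c1@2 c2@7 c4@7 c3@9, authorship .........
After op 6 (insert('x')): buffer="dlxezvwqxxnfx" (len 13), cursors c1@3 c2@10 c4@10 c3@13, authorship ..1.....24..3
After op 7 (move_left): buffer="dlxezvwqxxnfx" (len 13), cursors c1@2 c2@9 c4@9 c3@12, authorship ..1.....24..3
After op 8 (insert('d')): buffer="dldxezvwqxddxnfdx" (len 17), cursors c1@3 c2@12 c4@12 c3@16, authorship ..11.....2244..33

Answer: 3 12 16 12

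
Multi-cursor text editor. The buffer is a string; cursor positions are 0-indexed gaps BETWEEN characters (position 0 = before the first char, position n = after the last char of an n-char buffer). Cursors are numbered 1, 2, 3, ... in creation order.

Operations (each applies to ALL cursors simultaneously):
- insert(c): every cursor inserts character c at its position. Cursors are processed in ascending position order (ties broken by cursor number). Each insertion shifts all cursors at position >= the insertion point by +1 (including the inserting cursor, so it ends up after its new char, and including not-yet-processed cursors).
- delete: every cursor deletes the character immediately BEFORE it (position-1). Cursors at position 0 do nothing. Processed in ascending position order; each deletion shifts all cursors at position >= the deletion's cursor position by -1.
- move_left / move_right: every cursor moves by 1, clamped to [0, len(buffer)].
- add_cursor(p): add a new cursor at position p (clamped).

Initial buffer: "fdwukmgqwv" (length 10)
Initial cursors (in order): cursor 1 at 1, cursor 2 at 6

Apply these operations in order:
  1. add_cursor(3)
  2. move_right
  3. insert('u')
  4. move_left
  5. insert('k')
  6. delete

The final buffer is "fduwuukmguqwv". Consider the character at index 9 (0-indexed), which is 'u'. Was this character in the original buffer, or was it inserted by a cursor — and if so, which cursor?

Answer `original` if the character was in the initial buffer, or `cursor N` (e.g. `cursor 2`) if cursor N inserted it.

After op 1 (add_cursor(3)): buffer="fdwukmgqwv" (len 10), cursors c1@1 c3@3 c2@6, authorship ..........
After op 2 (move_right): buffer="fdwukmgqwv" (len 10), cursors c1@2 c3@4 c2@7, authorship ..........
After op 3 (insert('u')): buffer="fduwuukmguqwv" (len 13), cursors c1@3 c3@6 c2@10, authorship ..1..3...2...
After op 4 (move_left): buffer="fduwuukmguqwv" (len 13), cursors c1@2 c3@5 c2@9, authorship ..1..3...2...
After op 5 (insert('k')): buffer="fdkuwukukmgkuqwv" (len 16), cursors c1@3 c3@7 c2@12, authorship ..11..33...22...
After op 6 (delete): buffer="fduwuukmguqwv" (len 13), cursors c1@2 c3@5 c2@9, authorship ..1..3...2...
Authorship (.=original, N=cursor N): . . 1 . . 3 . . . 2 . . .
Index 9: author = 2

Answer: cursor 2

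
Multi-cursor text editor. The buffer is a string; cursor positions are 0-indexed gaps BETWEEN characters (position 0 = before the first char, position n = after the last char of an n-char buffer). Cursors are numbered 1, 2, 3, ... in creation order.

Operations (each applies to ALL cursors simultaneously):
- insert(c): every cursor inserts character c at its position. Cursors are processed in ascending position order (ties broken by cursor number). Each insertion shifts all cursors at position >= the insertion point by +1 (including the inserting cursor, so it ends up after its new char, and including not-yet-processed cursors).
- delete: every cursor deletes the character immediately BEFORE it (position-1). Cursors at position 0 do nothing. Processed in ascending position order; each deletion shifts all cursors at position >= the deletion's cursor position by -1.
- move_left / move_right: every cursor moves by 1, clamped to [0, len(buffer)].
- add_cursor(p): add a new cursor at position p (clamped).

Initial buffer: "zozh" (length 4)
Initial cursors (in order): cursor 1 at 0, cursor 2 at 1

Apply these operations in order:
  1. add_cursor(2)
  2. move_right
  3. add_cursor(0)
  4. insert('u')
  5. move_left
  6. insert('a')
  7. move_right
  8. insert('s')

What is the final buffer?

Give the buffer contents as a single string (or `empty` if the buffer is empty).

Answer: auszausoauszaush

Derivation:
After op 1 (add_cursor(2)): buffer="zozh" (len 4), cursors c1@0 c2@1 c3@2, authorship ....
After op 2 (move_right): buffer="zozh" (len 4), cursors c1@1 c2@2 c3@3, authorship ....
After op 3 (add_cursor(0)): buffer="zozh" (len 4), cursors c4@0 c1@1 c2@2 c3@3, authorship ....
After op 4 (insert('u')): buffer="uzuouzuh" (len 8), cursors c4@1 c1@3 c2@5 c3@7, authorship 4.1.2.3.
After op 5 (move_left): buffer="uzuouzuh" (len 8), cursors c4@0 c1@2 c2@4 c3@6, authorship 4.1.2.3.
After op 6 (insert('a')): buffer="auzauoauzauh" (len 12), cursors c4@1 c1@4 c2@7 c3@10, authorship 44.11.22.33.
After op 7 (move_right): buffer="auzauoauzauh" (len 12), cursors c4@2 c1@5 c2@8 c3@11, authorship 44.11.22.33.
After op 8 (insert('s')): buffer="auszausoauszaush" (len 16), cursors c4@3 c1@7 c2@11 c3@15, authorship 444.111.222.333.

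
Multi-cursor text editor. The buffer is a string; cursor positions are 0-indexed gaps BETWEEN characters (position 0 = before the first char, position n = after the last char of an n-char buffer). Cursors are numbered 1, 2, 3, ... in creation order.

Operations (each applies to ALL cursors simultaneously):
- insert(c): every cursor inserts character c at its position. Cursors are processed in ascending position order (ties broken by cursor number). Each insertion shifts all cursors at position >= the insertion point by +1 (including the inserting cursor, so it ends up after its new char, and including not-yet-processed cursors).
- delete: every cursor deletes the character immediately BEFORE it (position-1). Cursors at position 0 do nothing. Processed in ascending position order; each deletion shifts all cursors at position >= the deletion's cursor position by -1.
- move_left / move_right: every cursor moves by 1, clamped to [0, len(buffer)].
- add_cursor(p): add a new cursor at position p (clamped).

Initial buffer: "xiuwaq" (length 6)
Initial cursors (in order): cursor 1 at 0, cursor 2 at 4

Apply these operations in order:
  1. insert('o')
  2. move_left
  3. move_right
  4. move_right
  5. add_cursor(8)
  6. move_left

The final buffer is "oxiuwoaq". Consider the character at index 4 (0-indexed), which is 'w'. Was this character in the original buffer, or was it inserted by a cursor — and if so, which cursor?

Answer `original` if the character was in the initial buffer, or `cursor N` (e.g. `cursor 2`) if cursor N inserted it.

After op 1 (insert('o')): buffer="oxiuwoaq" (len 8), cursors c1@1 c2@6, authorship 1....2..
After op 2 (move_left): buffer="oxiuwoaq" (len 8), cursors c1@0 c2@5, authorship 1....2..
After op 3 (move_right): buffer="oxiuwoaq" (len 8), cursors c1@1 c2@6, authorship 1....2..
After op 4 (move_right): buffer="oxiuwoaq" (len 8), cursors c1@2 c2@7, authorship 1....2..
After op 5 (add_cursor(8)): buffer="oxiuwoaq" (len 8), cursors c1@2 c2@7 c3@8, authorship 1....2..
After op 6 (move_left): buffer="oxiuwoaq" (len 8), cursors c1@1 c2@6 c3@7, authorship 1....2..
Authorship (.=original, N=cursor N): 1 . . . . 2 . .
Index 4: author = original

Answer: original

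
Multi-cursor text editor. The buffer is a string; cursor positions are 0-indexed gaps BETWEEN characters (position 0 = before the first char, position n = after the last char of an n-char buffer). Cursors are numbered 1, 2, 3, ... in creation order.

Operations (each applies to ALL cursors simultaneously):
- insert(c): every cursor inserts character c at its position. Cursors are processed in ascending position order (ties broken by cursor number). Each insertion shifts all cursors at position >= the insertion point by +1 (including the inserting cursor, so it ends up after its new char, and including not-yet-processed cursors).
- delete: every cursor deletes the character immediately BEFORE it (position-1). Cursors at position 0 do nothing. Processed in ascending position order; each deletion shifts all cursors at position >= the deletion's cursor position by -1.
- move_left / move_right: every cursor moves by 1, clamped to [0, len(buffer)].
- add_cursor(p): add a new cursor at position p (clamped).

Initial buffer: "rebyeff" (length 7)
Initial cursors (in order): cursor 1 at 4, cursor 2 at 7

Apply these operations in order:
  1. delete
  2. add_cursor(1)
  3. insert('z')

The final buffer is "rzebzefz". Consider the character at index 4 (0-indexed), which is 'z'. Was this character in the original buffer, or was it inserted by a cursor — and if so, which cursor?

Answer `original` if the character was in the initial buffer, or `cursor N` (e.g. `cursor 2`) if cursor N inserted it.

Answer: cursor 1

Derivation:
After op 1 (delete): buffer="rebef" (len 5), cursors c1@3 c2@5, authorship .....
After op 2 (add_cursor(1)): buffer="rebef" (len 5), cursors c3@1 c1@3 c2@5, authorship .....
After op 3 (insert('z')): buffer="rzebzefz" (len 8), cursors c3@2 c1@5 c2@8, authorship .3..1..2
Authorship (.=original, N=cursor N): . 3 . . 1 . . 2
Index 4: author = 1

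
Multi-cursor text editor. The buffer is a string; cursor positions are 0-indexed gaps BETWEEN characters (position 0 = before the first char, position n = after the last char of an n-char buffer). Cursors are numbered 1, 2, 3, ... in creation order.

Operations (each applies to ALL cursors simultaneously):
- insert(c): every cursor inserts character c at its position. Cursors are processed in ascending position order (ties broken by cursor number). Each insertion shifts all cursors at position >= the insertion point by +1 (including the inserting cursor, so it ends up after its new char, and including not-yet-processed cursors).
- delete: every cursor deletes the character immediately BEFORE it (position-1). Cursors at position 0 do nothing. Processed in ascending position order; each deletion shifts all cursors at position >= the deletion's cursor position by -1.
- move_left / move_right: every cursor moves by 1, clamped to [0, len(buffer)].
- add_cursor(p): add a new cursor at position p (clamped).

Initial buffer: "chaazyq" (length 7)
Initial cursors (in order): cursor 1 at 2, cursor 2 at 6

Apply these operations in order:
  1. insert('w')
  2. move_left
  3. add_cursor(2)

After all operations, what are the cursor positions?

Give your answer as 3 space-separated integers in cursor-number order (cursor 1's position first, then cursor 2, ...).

After op 1 (insert('w')): buffer="chwaazywq" (len 9), cursors c1@3 c2@8, authorship ..1....2.
After op 2 (move_left): buffer="chwaazywq" (len 9), cursors c1@2 c2@7, authorship ..1....2.
After op 3 (add_cursor(2)): buffer="chwaazywq" (len 9), cursors c1@2 c3@2 c2@7, authorship ..1....2.

Answer: 2 7 2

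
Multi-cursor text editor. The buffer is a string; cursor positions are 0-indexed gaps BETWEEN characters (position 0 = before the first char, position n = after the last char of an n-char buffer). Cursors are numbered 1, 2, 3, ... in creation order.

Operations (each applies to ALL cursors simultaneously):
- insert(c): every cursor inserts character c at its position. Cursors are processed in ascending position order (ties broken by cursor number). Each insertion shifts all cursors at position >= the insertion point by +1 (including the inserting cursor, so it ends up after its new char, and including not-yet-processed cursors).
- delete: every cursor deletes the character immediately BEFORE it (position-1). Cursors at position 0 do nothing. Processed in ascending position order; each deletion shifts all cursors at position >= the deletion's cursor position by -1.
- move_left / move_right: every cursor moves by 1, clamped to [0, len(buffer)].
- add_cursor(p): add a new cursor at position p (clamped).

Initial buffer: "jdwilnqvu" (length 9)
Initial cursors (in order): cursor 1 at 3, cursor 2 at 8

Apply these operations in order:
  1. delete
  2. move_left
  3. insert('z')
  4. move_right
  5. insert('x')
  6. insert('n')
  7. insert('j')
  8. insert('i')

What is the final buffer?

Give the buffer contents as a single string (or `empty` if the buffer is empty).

Answer: jzdxnjiilnzqxnjiu

Derivation:
After op 1 (delete): buffer="jdilnqu" (len 7), cursors c1@2 c2@6, authorship .......
After op 2 (move_left): buffer="jdilnqu" (len 7), cursors c1@1 c2@5, authorship .......
After op 3 (insert('z')): buffer="jzdilnzqu" (len 9), cursors c1@2 c2@7, authorship .1....2..
After op 4 (move_right): buffer="jzdilnzqu" (len 9), cursors c1@3 c2@8, authorship .1....2..
After op 5 (insert('x')): buffer="jzdxilnzqxu" (len 11), cursors c1@4 c2@10, authorship .1.1...2.2.
After op 6 (insert('n')): buffer="jzdxnilnzqxnu" (len 13), cursors c1@5 c2@12, authorship .1.11...2.22.
After op 7 (insert('j')): buffer="jzdxnjilnzqxnju" (len 15), cursors c1@6 c2@14, authorship .1.111...2.222.
After op 8 (insert('i')): buffer="jzdxnjiilnzqxnjiu" (len 17), cursors c1@7 c2@16, authorship .1.1111...2.2222.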